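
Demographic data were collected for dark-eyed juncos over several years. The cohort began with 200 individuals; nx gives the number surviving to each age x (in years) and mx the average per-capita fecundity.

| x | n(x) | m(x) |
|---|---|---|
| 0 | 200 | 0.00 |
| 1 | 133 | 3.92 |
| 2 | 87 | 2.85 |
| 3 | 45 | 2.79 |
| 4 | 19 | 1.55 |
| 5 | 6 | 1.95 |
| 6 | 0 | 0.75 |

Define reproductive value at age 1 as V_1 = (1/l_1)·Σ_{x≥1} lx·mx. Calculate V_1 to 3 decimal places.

lx = nx/n0 = nx/200: 1, 0.665, 0.435, 0.225, 0.095, 0.03, 0
lx·mx for x ≥ 1: 2.6068, 1.23975, 0.62775, 0.14725, 0.0585, 0 → sum = 4.68005
V_1 = 4.68005 / l_1 = 4.68005 / 0.665 = 7.037669… → 7.038

7.038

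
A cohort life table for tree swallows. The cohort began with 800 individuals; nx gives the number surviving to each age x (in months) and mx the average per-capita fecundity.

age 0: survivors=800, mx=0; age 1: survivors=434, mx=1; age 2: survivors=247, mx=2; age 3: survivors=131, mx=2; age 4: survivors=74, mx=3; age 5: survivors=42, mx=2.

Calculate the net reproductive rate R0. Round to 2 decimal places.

lx = nx/n0 = nx/800: 1, 0.5425, 0.30875, 0.16375, 0.0925, 0.0525
lx·mx by age: 0, 0.5425, 0.6175, 0.3275, 0.2775, 0.105
R0 = Σ lx·mx = 1.87 → 1.87

1.87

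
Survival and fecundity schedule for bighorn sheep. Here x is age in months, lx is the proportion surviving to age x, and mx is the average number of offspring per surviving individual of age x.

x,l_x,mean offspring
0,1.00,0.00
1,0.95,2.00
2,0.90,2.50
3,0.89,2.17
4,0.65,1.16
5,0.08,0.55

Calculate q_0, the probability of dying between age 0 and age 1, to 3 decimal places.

0.050

q_0 = (l_0 − l_1) / l_0 = (1 − 0.95) / 1
     = 0.05 / 1 = 0.05 → 0.050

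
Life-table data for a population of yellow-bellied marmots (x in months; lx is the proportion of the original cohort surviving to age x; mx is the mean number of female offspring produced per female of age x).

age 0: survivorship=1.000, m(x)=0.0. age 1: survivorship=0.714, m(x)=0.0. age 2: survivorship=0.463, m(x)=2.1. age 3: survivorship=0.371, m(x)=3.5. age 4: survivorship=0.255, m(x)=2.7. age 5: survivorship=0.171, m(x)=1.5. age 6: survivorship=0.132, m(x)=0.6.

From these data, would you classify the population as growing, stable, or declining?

growing

R0 = Σ lx·mx = 0 + 0 + 0.9723 + 1.2985 + 0.6885 + 0.2565 + 0.0792 = 3.295
R0 > 1, so the population is growing.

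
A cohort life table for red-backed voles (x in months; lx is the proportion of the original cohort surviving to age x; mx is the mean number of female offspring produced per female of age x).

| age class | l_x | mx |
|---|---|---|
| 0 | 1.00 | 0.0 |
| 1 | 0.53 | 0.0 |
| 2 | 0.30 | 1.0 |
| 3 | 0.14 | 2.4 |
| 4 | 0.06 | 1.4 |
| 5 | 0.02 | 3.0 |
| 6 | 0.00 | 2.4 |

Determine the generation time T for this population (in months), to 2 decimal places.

2.88

lx·mx: 0, 0, 0.3, 0.336, 0.084, 0.06, 0 → R0 = 0.78
x·lx·mx: 0, 0, 0.6, 1.008, 0.336, 0.3, 0 → Σ = 2.244
T = 2.244 / 0.78 = 2.876923… → 2.88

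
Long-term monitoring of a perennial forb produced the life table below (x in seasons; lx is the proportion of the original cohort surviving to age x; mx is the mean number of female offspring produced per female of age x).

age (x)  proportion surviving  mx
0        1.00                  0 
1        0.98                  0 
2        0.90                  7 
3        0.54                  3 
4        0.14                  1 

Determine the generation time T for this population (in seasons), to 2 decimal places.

lx·mx: 0, 0, 6.3, 1.62, 0.14 → R0 = 8.06
x·lx·mx: 0, 0, 12.6, 4.86, 0.56 → Σ = 18.02
T = 18.02 / 8.06 = 2.235732… → 2.24

2.24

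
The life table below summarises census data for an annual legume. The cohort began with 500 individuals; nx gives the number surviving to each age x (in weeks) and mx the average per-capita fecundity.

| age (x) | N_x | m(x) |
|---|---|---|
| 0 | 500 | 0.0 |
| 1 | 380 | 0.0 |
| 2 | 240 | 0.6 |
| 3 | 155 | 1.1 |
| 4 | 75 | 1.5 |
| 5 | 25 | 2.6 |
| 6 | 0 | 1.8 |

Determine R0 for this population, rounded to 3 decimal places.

0.984

lx = nx/n0 = nx/500: 1, 0.76, 0.48, 0.31, 0.15, 0.05, 0
lx·mx by age: 0, 0, 0.288, 0.341, 0.225, 0.13, 0
R0 = Σ lx·mx = 0.984 → 0.984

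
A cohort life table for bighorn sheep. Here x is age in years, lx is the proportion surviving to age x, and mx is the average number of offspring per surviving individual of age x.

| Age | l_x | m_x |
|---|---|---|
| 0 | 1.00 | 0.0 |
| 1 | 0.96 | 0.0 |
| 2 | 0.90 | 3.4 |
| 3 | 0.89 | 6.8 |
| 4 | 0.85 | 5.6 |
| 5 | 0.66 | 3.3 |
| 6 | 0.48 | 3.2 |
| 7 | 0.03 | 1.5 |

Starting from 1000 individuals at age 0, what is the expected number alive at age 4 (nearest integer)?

Expected survivors = N0 · l_4 = 1000 × 0.85 = 850 → 850

850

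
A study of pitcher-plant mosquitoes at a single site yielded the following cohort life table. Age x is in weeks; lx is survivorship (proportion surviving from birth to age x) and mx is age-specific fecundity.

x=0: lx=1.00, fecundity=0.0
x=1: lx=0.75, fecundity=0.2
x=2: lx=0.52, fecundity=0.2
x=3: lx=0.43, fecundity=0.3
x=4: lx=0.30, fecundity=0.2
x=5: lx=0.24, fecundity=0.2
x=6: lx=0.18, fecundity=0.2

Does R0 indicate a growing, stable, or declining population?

declining

R0 = Σ lx·mx = 0 + 0.15 + 0.104 + 0.129 + 0.06 + 0.048 + 0.036 = 0.527
R0 < 1, so the population is declining.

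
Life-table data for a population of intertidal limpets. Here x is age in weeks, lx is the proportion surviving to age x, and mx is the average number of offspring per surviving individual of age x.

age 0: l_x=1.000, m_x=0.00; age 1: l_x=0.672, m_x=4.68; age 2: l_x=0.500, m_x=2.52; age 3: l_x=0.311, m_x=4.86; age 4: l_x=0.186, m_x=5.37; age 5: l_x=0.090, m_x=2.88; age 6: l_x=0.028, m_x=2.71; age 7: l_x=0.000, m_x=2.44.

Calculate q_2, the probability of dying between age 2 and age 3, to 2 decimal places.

0.38

q_2 = (l_2 − l_3) / l_2 = (0.5 − 0.311) / 0.5
     = 0.189 / 0.5 = 0.378 → 0.38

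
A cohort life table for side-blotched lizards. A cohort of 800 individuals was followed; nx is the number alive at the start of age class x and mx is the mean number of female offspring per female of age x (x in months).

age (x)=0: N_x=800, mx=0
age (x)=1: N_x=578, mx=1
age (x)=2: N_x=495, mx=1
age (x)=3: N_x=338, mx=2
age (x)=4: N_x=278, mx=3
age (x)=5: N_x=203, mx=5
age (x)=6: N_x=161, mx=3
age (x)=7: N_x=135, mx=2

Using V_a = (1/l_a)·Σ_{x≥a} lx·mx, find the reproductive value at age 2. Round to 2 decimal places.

7.62

lx = nx/n0 = nx/800: 1, 0.7225, 0.61875, 0.4225, 0.3475, 0.25375, 0.20125, 0.16875
lx·mx for x ≥ 2: 0.61875, 0.845, 1.0425, 1.26875, 0.60375, 0.3375 → sum = 4.71625
V_2 = 4.71625 / l_2 = 4.71625 / 0.61875 = 7.622222… → 7.62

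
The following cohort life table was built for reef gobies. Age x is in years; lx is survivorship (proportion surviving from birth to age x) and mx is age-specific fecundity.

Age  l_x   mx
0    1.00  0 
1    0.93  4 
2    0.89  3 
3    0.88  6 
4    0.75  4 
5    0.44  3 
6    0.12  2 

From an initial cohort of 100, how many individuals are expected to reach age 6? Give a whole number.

Expected survivors = N0 · l_6 = 100 × 0.12 = 12 → 12

12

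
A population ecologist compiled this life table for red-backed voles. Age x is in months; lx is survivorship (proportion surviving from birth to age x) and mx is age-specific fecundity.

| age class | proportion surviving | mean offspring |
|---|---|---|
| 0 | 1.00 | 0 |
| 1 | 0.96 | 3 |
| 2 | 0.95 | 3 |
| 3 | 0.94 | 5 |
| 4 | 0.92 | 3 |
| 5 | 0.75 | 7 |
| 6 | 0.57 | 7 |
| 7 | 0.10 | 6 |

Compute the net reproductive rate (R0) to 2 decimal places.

23.03

lx·mx by age: 0, 2.88, 2.85, 4.7, 2.76, 5.25, 3.99, 0.6
R0 = Σ lx·mx = 23.03 → 23.03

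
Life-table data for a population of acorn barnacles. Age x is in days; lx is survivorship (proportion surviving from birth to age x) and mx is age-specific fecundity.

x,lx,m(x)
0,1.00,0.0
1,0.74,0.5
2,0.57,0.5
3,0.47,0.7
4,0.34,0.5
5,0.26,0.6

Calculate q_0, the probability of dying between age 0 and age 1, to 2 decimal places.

0.26

q_0 = (l_0 − l_1) / l_0 = (1 − 0.74) / 1
     = 0.26 / 1 = 0.26 → 0.26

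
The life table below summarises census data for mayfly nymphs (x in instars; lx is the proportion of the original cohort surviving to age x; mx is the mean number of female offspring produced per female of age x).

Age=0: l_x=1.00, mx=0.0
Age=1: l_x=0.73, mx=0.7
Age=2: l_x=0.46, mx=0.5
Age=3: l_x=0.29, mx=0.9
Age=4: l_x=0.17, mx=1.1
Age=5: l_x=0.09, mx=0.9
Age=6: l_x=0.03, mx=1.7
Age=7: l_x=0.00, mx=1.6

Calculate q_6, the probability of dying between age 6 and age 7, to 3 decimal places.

1.000

q_6 = (l_6 − l_7) / l_6 = (0.03 − 0) / 0.03
     = 0.03 / 0.03 = 1 → 1.000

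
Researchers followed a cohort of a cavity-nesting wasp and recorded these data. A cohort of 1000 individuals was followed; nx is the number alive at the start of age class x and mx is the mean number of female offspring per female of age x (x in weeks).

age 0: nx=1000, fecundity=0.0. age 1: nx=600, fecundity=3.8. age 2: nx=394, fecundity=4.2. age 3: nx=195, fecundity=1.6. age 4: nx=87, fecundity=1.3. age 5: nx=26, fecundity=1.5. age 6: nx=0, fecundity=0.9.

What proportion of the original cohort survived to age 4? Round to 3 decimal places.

0.087

l_4 = n_4/n_0 = 87/1000 = 0.087 → 0.087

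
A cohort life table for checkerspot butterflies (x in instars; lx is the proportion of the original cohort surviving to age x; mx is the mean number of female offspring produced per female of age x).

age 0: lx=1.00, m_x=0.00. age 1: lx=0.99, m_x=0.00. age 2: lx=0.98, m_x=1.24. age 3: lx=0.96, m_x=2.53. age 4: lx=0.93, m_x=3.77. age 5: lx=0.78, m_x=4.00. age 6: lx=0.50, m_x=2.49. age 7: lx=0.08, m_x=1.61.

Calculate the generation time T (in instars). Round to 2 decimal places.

lx·mx: 0, 0, 1.2152, 2.4288, 3.5061, 3.12, 1.245, 0.1288 → R0 = 11.6439
x·lx·mx: 0, 0, 2.4304, 7.2864, 14.0244, 15.6, 7.47, 0.9016 → Σ = 47.7128
T = 47.7128 / 11.6439 = 4.097665… → 4.10

4.10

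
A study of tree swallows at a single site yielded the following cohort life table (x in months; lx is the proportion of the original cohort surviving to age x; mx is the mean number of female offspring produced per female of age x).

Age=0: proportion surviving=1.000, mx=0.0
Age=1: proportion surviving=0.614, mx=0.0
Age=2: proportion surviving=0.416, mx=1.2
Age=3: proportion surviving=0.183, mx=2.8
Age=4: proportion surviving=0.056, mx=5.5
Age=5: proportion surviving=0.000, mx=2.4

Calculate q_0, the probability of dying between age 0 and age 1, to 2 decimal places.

0.39

q_0 = (l_0 − l_1) / l_0 = (1 − 0.614) / 1
     = 0.386 / 1 = 0.386 → 0.39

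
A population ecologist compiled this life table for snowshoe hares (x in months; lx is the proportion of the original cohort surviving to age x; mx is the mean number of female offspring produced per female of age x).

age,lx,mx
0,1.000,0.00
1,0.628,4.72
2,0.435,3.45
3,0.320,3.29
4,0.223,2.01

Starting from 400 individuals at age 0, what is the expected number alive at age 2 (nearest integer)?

174

Expected survivors = N0 · l_2 = 400 × 0.435 = 174 → 174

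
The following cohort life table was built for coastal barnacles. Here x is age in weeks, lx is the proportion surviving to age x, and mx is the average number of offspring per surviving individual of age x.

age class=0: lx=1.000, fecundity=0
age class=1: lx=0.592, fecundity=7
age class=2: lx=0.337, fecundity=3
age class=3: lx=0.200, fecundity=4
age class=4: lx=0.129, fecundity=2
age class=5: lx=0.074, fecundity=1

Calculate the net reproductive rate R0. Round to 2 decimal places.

6.29

lx·mx by age: 0, 4.144, 1.011, 0.8, 0.258, 0.074
R0 = Σ lx·mx = 6.287 → 6.29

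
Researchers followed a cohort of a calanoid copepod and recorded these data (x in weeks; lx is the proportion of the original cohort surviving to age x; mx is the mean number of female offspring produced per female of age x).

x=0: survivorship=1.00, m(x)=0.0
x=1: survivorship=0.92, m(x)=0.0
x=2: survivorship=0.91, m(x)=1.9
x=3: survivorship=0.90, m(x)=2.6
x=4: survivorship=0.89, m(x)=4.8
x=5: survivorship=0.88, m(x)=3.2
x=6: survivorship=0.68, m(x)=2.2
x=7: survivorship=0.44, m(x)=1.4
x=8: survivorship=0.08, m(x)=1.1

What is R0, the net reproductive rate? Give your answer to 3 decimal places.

13.357

lx·mx by age: 0, 0, 1.729, 2.34, 4.272, 2.816, 1.496, 0.616, 0.088
R0 = Σ lx·mx = 13.357 → 13.357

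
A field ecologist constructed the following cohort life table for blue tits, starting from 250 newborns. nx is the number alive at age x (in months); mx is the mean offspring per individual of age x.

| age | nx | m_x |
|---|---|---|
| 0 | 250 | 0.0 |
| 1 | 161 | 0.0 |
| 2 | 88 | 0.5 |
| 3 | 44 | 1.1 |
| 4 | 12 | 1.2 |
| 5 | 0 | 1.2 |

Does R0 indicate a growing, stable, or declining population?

declining

lx = nx/n0 = nx/250: 1, 0.644, 0.352, 0.176, 0.048, 0
R0 = Σ lx·mx = 0 + 0 + 0.176 + 0.1936 + 0.0576 + 0 = 0.4272
R0 < 1, so the population is declining.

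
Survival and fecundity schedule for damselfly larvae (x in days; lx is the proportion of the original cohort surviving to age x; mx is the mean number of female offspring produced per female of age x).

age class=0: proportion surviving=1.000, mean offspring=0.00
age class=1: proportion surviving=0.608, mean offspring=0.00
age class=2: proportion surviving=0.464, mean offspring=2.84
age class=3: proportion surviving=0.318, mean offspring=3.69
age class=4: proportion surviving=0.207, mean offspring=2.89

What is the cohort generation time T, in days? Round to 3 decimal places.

2.767

lx·mx: 0, 0, 1.31776, 1.17342, 0.59823 → R0 = 3.08941
x·lx·mx: 0, 0, 2.63552, 3.52026, 2.39292 → Σ = 8.5487
T = 8.5487 / 3.08941 = 2.767098… → 2.767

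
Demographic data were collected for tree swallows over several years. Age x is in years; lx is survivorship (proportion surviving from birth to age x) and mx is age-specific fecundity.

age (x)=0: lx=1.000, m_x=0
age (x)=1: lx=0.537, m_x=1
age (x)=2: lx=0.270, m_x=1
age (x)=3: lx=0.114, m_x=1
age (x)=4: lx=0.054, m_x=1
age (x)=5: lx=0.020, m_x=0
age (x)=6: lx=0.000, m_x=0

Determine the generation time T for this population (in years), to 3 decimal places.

lx·mx: 0, 0.537, 0.27, 0.114, 0.054, 0, 0 → R0 = 0.975
x·lx·mx: 0, 0.537, 0.54, 0.342, 0.216, 0, 0 → Σ = 1.635
T = 1.635 / 0.975 = 1.676923… → 1.677

1.677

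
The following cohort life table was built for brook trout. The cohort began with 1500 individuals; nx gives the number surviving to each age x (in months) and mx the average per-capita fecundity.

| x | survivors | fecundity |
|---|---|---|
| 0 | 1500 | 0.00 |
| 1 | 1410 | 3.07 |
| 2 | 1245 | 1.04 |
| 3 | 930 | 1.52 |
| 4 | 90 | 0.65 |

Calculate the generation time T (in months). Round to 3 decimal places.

1.606

lx = nx/n0 = nx/1500: 1, 0.94, 0.83, 0.62, 0.06
lx·mx: 0, 2.8858, 0.8632, 0.9424, 0.039 → R0 = 4.7304
x·lx·mx: 0, 2.8858, 1.7264, 2.8272, 0.156 → Σ = 7.5954
T = 7.5954 / 4.7304 = 1.605657… → 1.606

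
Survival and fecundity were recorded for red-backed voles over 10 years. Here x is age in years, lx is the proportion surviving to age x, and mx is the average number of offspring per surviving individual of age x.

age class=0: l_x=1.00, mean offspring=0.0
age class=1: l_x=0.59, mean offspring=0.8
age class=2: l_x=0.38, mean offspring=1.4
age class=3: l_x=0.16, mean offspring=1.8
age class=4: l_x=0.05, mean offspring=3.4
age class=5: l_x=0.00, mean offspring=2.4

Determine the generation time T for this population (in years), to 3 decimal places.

2.107

lx·mx: 0, 0.472, 0.532, 0.288, 0.17, 0 → R0 = 1.462
x·lx·mx: 0, 0.472, 1.064, 0.864, 0.68, 0 → Σ = 3.08
T = 3.08 / 1.462 = 2.106703… → 2.107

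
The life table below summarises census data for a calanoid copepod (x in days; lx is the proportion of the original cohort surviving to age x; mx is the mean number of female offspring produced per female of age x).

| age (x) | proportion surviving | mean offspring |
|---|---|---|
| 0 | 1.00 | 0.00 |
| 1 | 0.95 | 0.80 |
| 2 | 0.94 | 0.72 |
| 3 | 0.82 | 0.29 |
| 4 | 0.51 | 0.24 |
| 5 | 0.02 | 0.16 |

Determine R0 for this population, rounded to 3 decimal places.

lx·mx by age: 0, 0.76, 0.6768, 0.2378, 0.1224, 0.0032
R0 = Σ lx·mx = 1.8002 → 1.800

1.800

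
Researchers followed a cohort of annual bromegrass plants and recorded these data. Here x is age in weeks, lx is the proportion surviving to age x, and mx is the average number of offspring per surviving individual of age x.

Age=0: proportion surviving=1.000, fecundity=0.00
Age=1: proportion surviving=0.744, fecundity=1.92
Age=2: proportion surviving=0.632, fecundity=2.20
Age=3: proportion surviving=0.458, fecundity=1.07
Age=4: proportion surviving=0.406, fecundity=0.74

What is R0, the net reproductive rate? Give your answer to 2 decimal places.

lx·mx by age: 0, 1.42848, 1.3904, 0.49006, 0.30044
R0 = Σ lx·mx = 3.60938 → 3.61

3.61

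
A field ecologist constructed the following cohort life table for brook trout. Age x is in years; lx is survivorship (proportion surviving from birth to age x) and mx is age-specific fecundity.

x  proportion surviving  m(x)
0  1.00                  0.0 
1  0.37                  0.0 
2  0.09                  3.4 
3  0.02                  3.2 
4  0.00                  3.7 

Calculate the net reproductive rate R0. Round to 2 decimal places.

0.37

lx·mx by age: 0, 0, 0.306, 0.064, 0
R0 = Σ lx·mx = 0.37 → 0.37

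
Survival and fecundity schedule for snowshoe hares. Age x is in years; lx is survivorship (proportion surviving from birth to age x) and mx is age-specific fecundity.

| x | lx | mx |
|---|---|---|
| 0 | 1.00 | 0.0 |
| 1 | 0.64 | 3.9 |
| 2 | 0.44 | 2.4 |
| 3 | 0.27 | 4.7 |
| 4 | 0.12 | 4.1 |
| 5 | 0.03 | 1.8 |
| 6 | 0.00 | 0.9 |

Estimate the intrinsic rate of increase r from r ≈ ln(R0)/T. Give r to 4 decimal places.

R0 = Σ lx·mx = 0 + 2.496 + 1.056 + 1.269 + 0.492 + 0.054 + 0 = 5.367
Σ x·lx·mx = 10.653; T = 10.653/5.367 = 1.98491…
r ≈ ln(R0)/T = ln(5.367)/1.98491… = 0.846523… → 0.8465

0.8465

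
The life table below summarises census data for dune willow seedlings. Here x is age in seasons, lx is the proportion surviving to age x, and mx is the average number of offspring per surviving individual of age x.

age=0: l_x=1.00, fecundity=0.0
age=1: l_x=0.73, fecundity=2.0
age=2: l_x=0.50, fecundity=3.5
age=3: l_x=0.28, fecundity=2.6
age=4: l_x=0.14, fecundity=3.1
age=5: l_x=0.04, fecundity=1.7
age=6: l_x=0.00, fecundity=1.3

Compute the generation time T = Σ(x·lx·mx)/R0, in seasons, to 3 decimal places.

lx·mx: 0, 1.46, 1.75, 0.728, 0.434, 0.068, 0 → R0 = 4.44
x·lx·mx: 0, 1.46, 3.5, 2.184, 1.736, 0.34, 0 → Σ = 9.22
T = 9.22 / 4.44 = 2.076577… → 2.077

2.077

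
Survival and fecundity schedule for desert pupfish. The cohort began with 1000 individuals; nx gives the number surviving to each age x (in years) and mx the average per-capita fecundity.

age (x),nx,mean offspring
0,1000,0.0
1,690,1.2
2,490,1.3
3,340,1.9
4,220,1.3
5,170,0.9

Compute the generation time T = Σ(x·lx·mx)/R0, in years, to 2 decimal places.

lx = nx/n0 = nx/1000: 1, 0.69, 0.49, 0.34, 0.22, 0.17
lx·mx: 0, 0.828, 0.637, 0.646, 0.286, 0.153 → R0 = 2.55
x·lx·mx: 0, 0.828, 1.274, 1.938, 1.144, 0.765 → Σ = 5.949
T = 5.949 / 2.55 = 2.332941… → 2.33

2.33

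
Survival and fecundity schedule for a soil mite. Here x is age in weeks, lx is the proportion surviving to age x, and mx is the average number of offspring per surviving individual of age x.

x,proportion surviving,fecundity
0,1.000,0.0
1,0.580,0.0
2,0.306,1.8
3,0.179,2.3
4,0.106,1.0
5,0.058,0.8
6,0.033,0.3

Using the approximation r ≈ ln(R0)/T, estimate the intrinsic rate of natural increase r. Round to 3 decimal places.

0.043

R0 = Σ lx·mx = 0 + 0 + 0.5508 + 0.4117 + 0.106 + 0.0464 + 0.0099 = 1.1248
Σ x·lx·mx = 3.0521; T = 3.0521/1.1248 = 2.71346…
r ≈ ln(R0)/T = ln(1.1248)/2.71346… = 0.04334… → 0.043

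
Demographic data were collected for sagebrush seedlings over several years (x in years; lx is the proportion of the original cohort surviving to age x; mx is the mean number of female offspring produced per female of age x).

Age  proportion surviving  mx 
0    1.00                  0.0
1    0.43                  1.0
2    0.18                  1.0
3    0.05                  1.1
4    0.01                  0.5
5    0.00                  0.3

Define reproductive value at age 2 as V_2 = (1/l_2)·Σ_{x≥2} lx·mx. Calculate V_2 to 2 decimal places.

1.33

lx·mx for x ≥ 2: 0.18, 0.055, 0.005, 0 → sum = 0.24
V_2 = 0.24 / l_2 = 0.24 / 0.18 = 1.333333… → 1.33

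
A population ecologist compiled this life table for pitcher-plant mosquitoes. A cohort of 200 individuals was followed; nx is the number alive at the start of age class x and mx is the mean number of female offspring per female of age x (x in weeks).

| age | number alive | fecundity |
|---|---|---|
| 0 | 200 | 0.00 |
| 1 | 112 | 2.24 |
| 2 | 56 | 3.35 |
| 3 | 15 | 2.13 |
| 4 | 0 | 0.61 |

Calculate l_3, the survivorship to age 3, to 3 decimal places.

0.075

l_3 = n_3/n_0 = 15/200 = 0.075 → 0.075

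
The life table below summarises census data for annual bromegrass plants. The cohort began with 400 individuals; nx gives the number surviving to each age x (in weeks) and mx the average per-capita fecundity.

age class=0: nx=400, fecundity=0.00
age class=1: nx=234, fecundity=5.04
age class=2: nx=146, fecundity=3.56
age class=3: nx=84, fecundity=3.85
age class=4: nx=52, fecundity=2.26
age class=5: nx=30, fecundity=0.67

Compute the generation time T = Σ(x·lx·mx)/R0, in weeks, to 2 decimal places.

lx = nx/n0 = nx/400: 1, 0.585, 0.365, 0.21, 0.13, 0.075
lx·mx: 0, 2.9484, 1.2994, 0.8085, 0.2938, 0.05025 → R0 = 5.40035
x·lx·mx: 0, 2.9484, 2.5988, 2.4255, 1.1752, 0.25125 → Σ = 9.39915
T = 9.39915 / 5.40035 = 1.740471… → 1.74

1.74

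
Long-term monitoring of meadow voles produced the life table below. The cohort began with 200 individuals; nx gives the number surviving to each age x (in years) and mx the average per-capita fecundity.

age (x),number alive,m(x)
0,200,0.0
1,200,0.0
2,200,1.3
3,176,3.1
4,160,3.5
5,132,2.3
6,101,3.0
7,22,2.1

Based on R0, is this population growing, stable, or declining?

lx = nx/n0 = nx/200: 1, 1, 1, 0.88, 0.8, 0.66, 0.505, 0.11
R0 = Σ lx·mx = 0 + 0 + 1.3 + 2.728 + 2.8 + 1.518 + 1.515 + 0.231 = 10.092
R0 > 1, so the population is growing.

growing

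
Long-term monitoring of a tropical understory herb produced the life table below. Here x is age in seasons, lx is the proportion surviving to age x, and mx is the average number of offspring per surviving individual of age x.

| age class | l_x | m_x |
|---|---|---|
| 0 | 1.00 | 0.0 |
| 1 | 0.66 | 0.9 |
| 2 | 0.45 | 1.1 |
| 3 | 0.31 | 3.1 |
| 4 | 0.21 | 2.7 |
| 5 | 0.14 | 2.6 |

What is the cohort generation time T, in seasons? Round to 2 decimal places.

lx·mx: 0, 0.594, 0.495, 0.961, 0.567, 0.364 → R0 = 2.981
x·lx·mx: 0, 0.594, 0.99, 2.883, 2.268, 1.82 → Σ = 8.555
T = 8.555 / 2.981 = 2.869842… → 2.87

2.87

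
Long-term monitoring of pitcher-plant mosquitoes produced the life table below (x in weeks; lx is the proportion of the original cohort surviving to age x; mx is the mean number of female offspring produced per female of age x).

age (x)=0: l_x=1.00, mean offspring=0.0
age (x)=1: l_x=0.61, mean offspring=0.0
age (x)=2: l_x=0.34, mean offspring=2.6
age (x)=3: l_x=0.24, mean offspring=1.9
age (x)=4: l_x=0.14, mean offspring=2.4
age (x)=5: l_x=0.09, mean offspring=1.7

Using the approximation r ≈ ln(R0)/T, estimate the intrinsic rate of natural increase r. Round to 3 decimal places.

0.211

R0 = Σ lx·mx = 0 + 0 + 0.884 + 0.456 + 0.336 + 0.153 = 1.829
Σ x·lx·mx = 5.245; T = 5.245/1.829 = 2.86769…
r ≈ ln(R0)/T = ln(1.829)/2.86769… = 0.21054… → 0.211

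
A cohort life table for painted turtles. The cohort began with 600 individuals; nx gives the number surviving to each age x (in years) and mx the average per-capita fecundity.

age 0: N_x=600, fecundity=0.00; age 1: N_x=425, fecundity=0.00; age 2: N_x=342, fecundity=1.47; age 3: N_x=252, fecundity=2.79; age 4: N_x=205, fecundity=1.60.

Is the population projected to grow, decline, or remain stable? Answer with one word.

lx = nx/n0 = nx/600: 1, 0.70833…, 0.57, 0.42, 0.34167…
R0 = Σ lx·mx = 0 + 0 + 0.8379 + 1.1718 + 0.546667… = 2.556367…
R0 > 1, so the population is growing.

growing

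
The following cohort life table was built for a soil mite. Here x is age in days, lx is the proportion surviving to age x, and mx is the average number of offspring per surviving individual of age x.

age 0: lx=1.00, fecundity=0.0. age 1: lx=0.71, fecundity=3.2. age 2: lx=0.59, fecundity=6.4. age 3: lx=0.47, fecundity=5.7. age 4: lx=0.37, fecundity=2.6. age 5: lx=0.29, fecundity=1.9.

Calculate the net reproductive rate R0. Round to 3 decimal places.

lx·mx by age: 0, 2.272, 3.776, 2.679, 0.962, 0.551
R0 = Σ lx·mx = 10.24 → 10.240

10.240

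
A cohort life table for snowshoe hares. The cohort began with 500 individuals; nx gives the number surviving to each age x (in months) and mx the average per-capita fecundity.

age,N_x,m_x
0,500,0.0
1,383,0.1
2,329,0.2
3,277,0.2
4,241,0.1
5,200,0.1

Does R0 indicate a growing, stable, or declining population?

lx = nx/n0 = nx/500: 1, 0.766, 0.658, 0.554, 0.482, 0.4
R0 = Σ lx·mx = 0 + 0.0766 + 0.1316 + 0.1108 + 0.0482 + 0.04 = 0.4072
R0 < 1, so the population is declining.

declining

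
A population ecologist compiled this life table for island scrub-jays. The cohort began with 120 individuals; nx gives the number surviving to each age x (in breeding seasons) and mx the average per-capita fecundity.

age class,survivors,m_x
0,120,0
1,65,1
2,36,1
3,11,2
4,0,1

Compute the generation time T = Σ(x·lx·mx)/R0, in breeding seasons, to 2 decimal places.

1.65

lx = nx/n0 = nx/120: 1, 0.54167…, 0.3, 0.09167…, 0
lx·mx: 0, 0.541667…, 0.3, 0.183333…, 0 → R0 = 1.025…
x·lx·mx: 0, 0.541667…, 0.6, 0.55…, 0 → Σ = 1.691667…
T = 1.691667… / 1.025… = 1.650407… → 1.65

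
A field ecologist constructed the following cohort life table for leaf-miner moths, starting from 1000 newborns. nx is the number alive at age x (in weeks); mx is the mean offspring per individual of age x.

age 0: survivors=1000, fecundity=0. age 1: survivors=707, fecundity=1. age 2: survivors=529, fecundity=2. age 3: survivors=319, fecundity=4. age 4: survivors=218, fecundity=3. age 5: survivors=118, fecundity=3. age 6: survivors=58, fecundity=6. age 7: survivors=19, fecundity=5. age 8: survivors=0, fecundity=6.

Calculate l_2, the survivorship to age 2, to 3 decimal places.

0.529

l_2 = n_2/n_0 = 529/1000 = 0.529 → 0.529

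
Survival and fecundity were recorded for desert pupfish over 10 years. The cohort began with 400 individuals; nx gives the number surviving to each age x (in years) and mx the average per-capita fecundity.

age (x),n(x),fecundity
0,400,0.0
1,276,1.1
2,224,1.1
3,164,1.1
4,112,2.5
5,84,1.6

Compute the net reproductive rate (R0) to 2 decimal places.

lx = nx/n0 = nx/400: 1, 0.69, 0.56, 0.41, 0.28, 0.21
lx·mx by age: 0, 0.759, 0.616, 0.451, 0.7, 0.336
R0 = Σ lx·mx = 2.862 → 2.86

2.86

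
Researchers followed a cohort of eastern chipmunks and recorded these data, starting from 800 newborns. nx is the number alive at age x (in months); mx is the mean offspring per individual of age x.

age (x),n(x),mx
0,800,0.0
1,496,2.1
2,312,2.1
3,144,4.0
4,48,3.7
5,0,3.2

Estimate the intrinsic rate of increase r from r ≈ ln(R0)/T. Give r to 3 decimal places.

lx = nx/n0 = nx/800: 1, 0.62, 0.39, 0.18, 0.06, 0
R0 = Σ lx·mx = 0 + 1.302 + 0.819 + 0.72 + 0.222 + 0 = 3.063
Σ x·lx·mx = 5.988; T = 5.988/3.063 = 1.95495…
r ≈ ln(R0)/T = ln(3.063)/1.95495… = 0.5726… → 0.573

0.573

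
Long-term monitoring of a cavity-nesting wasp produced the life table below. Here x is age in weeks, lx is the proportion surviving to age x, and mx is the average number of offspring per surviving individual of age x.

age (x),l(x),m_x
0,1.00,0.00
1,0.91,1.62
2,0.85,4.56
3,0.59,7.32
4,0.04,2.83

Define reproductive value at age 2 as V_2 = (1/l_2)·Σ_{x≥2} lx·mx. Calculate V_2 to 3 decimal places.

lx·mx for x ≥ 2: 3.876, 4.3188, 0.1132 → sum = 8.308
V_2 = 8.308 / l_2 = 8.308 / 0.85 = 9.774118… → 9.774

9.774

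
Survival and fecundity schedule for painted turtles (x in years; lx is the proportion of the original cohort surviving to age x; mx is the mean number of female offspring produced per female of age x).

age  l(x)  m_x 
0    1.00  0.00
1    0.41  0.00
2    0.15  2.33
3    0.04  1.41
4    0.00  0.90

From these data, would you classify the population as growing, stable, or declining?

declining

R0 = Σ lx·mx = 0 + 0 + 0.3495 + 0.0564 + 0 = 0.4059
R0 < 1, so the population is declining.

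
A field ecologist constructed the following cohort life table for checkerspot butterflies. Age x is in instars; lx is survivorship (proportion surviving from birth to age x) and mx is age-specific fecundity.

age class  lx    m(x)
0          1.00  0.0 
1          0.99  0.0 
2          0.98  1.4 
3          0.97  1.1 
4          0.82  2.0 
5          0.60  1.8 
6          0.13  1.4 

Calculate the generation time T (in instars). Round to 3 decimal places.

3.557

lx·mx: 0, 0, 1.372, 1.067, 1.64, 1.08, 0.182 → R0 = 5.341
x·lx·mx: 0, 0, 2.744, 3.201, 6.56, 5.4, 1.092 → Σ = 18.997
T = 18.997 / 5.341 = 3.556825… → 3.557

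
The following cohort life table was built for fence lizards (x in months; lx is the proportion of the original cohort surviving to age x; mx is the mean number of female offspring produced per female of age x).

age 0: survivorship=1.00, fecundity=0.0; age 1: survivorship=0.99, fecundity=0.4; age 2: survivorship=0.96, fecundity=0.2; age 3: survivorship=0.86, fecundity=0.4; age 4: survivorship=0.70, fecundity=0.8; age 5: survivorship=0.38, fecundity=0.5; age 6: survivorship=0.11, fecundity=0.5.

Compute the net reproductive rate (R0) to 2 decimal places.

lx·mx by age: 0, 0.396, 0.192, 0.344, 0.56, 0.19, 0.055
R0 = Σ lx·mx = 1.737 → 1.74

1.74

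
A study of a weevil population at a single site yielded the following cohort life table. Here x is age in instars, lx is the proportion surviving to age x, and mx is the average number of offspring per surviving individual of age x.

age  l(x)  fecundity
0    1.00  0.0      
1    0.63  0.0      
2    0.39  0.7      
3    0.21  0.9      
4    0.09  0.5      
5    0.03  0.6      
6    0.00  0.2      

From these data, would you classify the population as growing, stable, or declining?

R0 = Σ lx·mx = 0 + 0 + 0.273 + 0.189 + 0.045 + 0.018 + 0 = 0.525
R0 < 1, so the population is declining.

declining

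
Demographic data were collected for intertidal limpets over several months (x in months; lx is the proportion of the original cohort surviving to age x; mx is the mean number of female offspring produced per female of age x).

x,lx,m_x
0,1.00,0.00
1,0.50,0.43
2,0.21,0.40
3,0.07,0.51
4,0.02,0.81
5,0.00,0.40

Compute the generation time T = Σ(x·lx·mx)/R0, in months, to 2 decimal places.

lx·mx: 0, 0.215, 0.084, 0.0357, 0.0162, 0 → R0 = 0.3509
x·lx·mx: 0, 0.215, 0.168, 0.1071, 0.0648, 0 → Σ = 0.5549
T = 0.5549 / 0.3509 = 1.581362… → 1.58

1.58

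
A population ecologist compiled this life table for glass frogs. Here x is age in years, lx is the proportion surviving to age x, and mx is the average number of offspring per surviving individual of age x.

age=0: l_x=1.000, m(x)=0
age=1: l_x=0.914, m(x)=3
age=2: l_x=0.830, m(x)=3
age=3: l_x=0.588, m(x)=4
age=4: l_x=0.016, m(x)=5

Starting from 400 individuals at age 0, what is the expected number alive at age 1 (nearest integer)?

Expected survivors = N0 · l_1 = 400 × 0.914 = 365.6 → 366

366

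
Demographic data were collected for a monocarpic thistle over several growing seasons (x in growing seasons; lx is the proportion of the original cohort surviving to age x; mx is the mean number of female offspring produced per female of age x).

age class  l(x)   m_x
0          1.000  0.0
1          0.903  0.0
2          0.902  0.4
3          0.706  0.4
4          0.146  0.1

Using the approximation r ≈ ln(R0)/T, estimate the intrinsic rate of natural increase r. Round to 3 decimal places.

R0 = Σ lx·mx = 0 + 0 + 0.3608 + 0.2824 + 0.0146 = 0.6578
Σ x·lx·mx = 1.6272; T = 1.6272/0.6578 = 2.4737…
r ≈ ln(R0)/T = ln(0.6578)/2.4737… = -0.16932… → -0.169

-0.169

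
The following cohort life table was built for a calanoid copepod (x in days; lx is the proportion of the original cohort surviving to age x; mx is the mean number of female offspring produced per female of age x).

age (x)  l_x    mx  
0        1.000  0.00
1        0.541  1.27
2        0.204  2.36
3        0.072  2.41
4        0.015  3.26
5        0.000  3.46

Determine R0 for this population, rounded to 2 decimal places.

lx·mx by age: 0, 0.68707, 0.48144, 0.17352, 0.0489, 0
R0 = Σ lx·mx = 1.39093 → 1.39

1.39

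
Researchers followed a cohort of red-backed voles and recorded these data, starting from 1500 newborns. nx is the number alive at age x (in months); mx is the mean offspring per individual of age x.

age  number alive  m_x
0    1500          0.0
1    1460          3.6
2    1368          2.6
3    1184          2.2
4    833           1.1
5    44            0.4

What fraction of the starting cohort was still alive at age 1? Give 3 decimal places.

0.973

l_1 = n_1/n_0 = 1460/1500 = 0.973333… → 0.973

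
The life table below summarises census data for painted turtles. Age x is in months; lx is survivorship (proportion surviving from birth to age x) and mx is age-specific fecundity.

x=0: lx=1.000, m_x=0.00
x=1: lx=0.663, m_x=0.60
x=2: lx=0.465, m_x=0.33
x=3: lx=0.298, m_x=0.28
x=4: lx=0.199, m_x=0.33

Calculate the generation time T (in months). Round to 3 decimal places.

1.739

lx·mx: 0, 0.3978, 0.15345, 0.08344, 0.06567 → R0 = 0.70036
x·lx·mx: 0, 0.3978, 0.3069, 0.25032, 0.26268 → Σ = 1.2177
T = 1.2177 / 0.70036 = 1.738677… → 1.739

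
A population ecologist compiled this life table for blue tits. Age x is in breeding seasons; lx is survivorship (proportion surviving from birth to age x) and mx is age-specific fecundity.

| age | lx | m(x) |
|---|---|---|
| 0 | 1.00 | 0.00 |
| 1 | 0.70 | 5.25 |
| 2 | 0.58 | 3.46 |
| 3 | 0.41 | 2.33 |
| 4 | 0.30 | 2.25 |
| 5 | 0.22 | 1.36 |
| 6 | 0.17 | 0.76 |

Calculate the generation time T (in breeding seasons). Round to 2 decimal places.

2.01

lx·mx: 0, 3.675, 2.0068, 0.9553, 0.675, 0.2992, 0.1292 → R0 = 7.7405
x·lx·mx: 0, 3.675, 4.0136, 2.8659, 2.7, 1.496, 0.7752 → Σ = 15.5257
T = 15.5257 / 7.7405 = 2.005775… → 2.01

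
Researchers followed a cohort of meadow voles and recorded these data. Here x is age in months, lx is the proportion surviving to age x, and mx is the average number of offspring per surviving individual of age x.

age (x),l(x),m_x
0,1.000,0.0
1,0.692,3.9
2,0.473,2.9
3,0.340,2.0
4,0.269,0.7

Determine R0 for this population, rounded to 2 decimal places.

4.94

lx·mx by age: 0, 2.6988, 1.3717, 0.68, 0.1883
R0 = Σ lx·mx = 4.9388 → 4.94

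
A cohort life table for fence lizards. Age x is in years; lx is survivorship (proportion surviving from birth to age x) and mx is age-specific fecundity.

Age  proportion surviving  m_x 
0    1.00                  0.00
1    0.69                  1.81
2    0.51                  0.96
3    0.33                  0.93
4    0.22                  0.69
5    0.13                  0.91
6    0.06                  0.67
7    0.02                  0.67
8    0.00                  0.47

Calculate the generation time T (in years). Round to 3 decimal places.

lx·mx: 0, 1.2489, 0.4896, 0.3069, 0.1518, 0.1183, 0.0402, 0.0134, 0 → R0 = 2.3691
x·lx·mx: 0, 1.2489, 0.9792, 0.9207, 0.6072, 0.5915, 0.2412, 0.0938, 0 → Σ = 4.6825
T = 4.6825 / 2.3691 = 1.976489… → 1.976

1.976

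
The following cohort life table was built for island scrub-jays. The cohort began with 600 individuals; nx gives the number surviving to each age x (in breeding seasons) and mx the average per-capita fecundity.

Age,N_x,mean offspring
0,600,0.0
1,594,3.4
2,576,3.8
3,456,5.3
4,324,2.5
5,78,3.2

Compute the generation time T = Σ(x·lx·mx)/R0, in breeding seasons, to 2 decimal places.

lx = nx/n0 = nx/600: 1, 0.99, 0.96, 0.76, 0.54, 0.13
lx·mx: 0, 3.366, 3.648, 4.028, 1.35, 0.416 → R0 = 12.808
x·lx·mx: 0, 3.366, 7.296, 12.084, 5.4, 2.08 → Σ = 30.226
T = 30.226 / 12.808 = 2.359931… → 2.36

2.36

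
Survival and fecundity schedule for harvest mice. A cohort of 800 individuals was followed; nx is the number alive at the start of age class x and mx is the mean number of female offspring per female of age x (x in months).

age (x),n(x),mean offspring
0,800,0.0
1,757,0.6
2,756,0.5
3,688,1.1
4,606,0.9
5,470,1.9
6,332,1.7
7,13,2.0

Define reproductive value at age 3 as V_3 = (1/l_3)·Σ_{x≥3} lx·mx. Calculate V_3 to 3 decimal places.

lx = nx/n0 = nx/800: 1, 0.94625, 0.945, 0.86, 0.7575, 0.5875, 0.415, 0.01625
lx·mx for x ≥ 3: 0.946, 0.68175, 1.11625, 0.7055, 0.0325 → sum = 3.482
V_3 = 3.482 / l_3 = 3.482 / 0.86 = 4.048837… → 4.049

4.049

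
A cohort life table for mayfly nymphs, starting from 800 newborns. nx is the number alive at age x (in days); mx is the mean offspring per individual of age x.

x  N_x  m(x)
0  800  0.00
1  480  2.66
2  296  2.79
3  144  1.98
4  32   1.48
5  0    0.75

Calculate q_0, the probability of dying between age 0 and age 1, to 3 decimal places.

lx = nx/n0 = nx/800: 1, 0.6, 0.37, 0.18, 0.04, 0
q_0 = (l_0 − l_1) / l_0 = (1 − 0.6) / 1
     = 0.4 / 1 = 0.4 → 0.400

0.400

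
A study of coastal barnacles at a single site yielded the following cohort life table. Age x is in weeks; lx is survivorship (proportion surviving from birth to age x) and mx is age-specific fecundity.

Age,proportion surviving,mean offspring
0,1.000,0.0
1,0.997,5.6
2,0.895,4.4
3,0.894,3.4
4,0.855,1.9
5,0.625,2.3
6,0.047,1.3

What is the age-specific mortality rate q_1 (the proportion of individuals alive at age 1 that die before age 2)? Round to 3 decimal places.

0.102

q_1 = (l_1 − l_2) / l_1 = (0.997 − 0.895) / 0.997
     = 0.102 / 0.997 = 0.102307… → 0.102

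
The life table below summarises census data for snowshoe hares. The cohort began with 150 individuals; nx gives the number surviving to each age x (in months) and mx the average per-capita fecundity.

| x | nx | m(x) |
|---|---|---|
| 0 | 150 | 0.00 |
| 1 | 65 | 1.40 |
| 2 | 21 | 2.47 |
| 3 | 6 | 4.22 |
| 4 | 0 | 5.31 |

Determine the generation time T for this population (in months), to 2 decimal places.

1.61

lx = nx/n0 = nx/150: 1, 0.43333…, 0.14, 0.04, 0
lx·mx: 0, 0.606667…, 0.3458, 0.1688, 0 → R0 = 1.121267…
x·lx·mx: 0, 0.606667…, 0.6916, 0.5064, 0 → Σ = 1.804667…
T = 1.804667… / 1.121267… = 1.609489… → 1.61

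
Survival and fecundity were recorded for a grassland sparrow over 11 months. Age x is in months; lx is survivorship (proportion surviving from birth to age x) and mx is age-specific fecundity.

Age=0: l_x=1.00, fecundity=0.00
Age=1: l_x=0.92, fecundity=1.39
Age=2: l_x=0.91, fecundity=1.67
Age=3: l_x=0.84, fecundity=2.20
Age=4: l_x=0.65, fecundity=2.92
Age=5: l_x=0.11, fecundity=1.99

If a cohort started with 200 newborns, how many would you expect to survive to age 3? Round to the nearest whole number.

168

Expected survivors = N0 · l_3 = 200 × 0.84 = 168 → 168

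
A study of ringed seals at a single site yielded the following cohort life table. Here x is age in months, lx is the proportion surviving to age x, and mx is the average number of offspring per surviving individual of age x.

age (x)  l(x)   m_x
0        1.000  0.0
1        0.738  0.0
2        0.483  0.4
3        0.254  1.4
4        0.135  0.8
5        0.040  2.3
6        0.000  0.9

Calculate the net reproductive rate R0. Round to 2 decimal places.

0.75

lx·mx by age: 0, 0, 0.1932, 0.3556, 0.108, 0.092, 0
R0 = Σ lx·mx = 0.7488 → 0.75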